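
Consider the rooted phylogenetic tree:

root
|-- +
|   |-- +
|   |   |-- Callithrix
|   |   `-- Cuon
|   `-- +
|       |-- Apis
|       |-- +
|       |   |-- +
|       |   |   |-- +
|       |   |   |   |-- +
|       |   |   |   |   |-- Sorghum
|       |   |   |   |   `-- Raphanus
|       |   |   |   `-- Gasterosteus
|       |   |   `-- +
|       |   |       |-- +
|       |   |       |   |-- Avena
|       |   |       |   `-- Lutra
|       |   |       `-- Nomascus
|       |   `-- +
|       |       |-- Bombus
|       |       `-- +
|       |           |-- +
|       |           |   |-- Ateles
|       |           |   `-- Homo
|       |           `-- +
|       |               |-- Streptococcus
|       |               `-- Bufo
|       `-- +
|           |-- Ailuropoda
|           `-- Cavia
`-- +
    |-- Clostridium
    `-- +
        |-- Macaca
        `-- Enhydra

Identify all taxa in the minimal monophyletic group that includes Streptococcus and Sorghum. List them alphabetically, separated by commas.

Ateles, Avena, Bombus, Bufo, Gasterosteus, Homo, Lutra, Nomascus, Raphanus, Sorghum, Streptococcus

Tracing Streptococcus: it sits inside (Streptococcus,Bufo).
Tracing Sorghum: it sits inside (Sorghum,Raphanus).
The smallest clade enclosing both is ((((Sorghum,Raphanus),Gasterosteus),((Avena,Lutra),Nomascus)),(Bombus,((Ateles,Homo),(Streptococcus,Bufo)))); the answer is its 11 terminal taxa in alphabetical order.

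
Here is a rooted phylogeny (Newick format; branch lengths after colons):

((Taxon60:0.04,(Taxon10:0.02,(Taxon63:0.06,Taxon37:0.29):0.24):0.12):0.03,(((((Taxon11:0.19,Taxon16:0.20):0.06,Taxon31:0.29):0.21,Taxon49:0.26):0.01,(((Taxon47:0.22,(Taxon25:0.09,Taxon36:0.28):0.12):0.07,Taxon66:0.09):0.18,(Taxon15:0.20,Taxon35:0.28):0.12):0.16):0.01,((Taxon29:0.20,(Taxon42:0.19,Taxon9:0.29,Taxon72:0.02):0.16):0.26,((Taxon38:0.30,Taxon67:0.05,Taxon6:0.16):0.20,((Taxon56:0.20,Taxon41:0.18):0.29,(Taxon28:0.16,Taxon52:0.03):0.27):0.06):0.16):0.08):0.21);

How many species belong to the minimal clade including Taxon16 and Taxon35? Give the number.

10

The MRCA of Taxon16 and Taxon35 is the node subtending ((((Taxon11,Taxon16),Taxon31),Taxon49),(((Taxon47,(Taxon25,Taxon36)),Taxon66),(Taxon15,Taxon35))).
That clade contains 10 terminal taxa: Taxon11, Taxon15, Taxon16, Taxon25, Taxon31, Taxon35, Taxon36, Taxon47, Taxon49, Taxon66.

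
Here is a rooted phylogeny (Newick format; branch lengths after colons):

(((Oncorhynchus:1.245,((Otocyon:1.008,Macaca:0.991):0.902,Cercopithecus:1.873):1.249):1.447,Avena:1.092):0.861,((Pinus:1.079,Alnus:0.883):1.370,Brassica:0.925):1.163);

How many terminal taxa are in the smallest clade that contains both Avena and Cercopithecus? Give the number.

The MRCA of Avena and Cercopithecus is the node subtending ((Oncorhynchus,((Otocyon,Macaca),Cercopithecus)),Avena).
That clade contains 5 terminal taxa: Avena, Cercopithecus, Macaca, Oncorhynchus, Otocyon.

5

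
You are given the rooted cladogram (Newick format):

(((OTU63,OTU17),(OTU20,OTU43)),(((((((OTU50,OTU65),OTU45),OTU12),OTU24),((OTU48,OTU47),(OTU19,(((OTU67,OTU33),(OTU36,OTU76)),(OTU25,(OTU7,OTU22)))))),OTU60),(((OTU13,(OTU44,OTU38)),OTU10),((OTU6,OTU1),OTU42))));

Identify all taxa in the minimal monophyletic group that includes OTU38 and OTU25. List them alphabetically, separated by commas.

Tracing OTU38: it sits inside (OTU44,OTU38).
Tracing OTU25: it sits inside (OTU25,(OTU7,OTU22)).
The smallest clade enclosing both is (((((((OTU50,OTU65),OTU45),OTU12),OTU24),((OTU48,OTU47),(OTU19,(((OTU67,OTU33),(OTU36,OTU76)),(OTU25,(OTU7,OTU22)))))),OTU60),(((OTU13,(OTU44,OTU38)),OTU10),((OTU6,OTU1),OTU42))); the answer is its 23 terminal taxa in alphabetical order.

OTU1, OTU10, OTU12, OTU13, OTU19, OTU22, OTU24, OTU25, OTU33, OTU36, OTU38, OTU42, OTU44, OTU45, OTU47, OTU48, OTU50, OTU6, OTU60, OTU65, OTU67, OTU7, OTU76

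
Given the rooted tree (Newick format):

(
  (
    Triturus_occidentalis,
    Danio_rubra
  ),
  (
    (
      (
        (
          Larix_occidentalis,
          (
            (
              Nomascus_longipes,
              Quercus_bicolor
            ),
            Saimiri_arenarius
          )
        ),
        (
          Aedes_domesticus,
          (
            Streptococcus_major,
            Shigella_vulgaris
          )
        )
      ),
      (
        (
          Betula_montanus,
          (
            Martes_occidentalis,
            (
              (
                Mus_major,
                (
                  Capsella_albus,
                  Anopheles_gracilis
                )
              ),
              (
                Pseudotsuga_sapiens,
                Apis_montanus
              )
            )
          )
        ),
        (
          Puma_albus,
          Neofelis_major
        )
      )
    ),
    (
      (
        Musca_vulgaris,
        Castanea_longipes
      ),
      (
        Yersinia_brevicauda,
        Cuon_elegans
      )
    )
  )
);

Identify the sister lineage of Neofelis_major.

Puma_albus

Neofelis_major attaches to the tree at the node subtending (Puma_albus,Neofelis_major).
The other lineage descending from that same node — the sister group — is the single tip Puma_albus.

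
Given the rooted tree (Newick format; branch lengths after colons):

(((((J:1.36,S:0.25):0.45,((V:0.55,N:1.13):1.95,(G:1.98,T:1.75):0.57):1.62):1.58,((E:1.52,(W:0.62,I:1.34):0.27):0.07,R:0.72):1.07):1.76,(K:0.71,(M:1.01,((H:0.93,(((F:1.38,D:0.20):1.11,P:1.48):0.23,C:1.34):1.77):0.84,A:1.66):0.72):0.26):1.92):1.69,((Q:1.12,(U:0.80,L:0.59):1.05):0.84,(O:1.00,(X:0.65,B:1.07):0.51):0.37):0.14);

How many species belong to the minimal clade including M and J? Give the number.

18

The MRCA of M and J is the node subtending ((((J,S),((V,N),(G,T))),((E,(W,I)),R)),(K,(M,((H,(((F,D),P),C)),A)))).
That clade contains 18 terminal taxa: A, C, D, E, F, G, H, I, J, K, M, N, P, R, S, T, V, W.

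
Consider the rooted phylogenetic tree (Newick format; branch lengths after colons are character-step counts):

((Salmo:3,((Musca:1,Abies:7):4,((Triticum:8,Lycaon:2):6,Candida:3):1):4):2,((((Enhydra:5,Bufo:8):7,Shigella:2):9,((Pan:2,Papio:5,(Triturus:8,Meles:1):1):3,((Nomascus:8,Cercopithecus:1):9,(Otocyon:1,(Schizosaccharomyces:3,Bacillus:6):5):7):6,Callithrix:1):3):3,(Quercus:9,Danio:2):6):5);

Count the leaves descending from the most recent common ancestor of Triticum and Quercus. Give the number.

21

The MRCA of Triticum and Quercus is the root, so the clade is the entire tree.
That clade contains 21 terminal taxa: Abies, Bacillus, Bufo, Callithrix, Candida, Cercopithecus, Danio, Enhydra, Lycaon, Meles, Musca, Nomascus, Otocyon, Pan, Papio, Quercus, Salmo, Schizosaccharomyces, Shigella, Triticum, Triturus.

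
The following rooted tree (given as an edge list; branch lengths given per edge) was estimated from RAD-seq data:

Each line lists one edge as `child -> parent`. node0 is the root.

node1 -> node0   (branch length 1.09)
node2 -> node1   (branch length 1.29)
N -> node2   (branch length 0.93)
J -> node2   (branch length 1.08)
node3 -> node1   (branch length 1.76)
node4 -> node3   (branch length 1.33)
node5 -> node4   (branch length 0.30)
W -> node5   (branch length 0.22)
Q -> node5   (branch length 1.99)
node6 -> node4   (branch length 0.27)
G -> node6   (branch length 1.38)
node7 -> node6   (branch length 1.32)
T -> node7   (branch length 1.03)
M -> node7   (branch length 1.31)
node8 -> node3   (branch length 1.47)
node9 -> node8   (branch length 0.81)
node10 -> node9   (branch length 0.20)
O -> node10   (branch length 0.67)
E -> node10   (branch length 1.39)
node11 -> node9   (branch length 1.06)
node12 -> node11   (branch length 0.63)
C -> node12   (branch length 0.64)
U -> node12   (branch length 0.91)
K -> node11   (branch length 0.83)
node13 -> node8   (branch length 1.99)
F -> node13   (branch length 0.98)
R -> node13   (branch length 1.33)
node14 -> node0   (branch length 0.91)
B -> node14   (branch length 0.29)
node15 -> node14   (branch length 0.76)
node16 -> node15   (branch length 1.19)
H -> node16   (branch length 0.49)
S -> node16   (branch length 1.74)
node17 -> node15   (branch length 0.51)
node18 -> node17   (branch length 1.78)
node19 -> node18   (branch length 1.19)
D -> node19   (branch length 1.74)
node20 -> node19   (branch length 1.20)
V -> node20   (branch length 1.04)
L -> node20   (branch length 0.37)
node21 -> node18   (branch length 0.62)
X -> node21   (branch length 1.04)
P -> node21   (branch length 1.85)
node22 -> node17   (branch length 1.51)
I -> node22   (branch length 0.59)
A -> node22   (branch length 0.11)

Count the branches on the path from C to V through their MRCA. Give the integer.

The MRCA of C and V is the root of the tree.
From C up to that node: 7 branches. From V up to the same node: 7 branches. Total: 7 + 7 = 14.

14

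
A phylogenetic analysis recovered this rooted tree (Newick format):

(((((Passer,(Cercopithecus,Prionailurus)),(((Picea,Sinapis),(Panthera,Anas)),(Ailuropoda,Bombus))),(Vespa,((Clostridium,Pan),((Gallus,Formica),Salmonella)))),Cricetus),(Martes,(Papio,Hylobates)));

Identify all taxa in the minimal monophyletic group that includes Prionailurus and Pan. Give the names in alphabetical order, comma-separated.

Tracing Prionailurus: it sits inside (Cercopithecus,Prionailurus).
Tracing Pan: it sits inside (Clostridium,Pan).
The smallest clade enclosing both is (((Passer,(Cercopithecus,Prionailurus)),(((Picea,Sinapis),(Panthera,Anas)),(Ailuropoda,Bombus))),(Vespa,((Clostridium,Pan),((Gallus,Formica),Salmonella)))); the answer is its 15 terminal taxa in alphabetical order.

Ailuropoda, Anas, Bombus, Cercopithecus, Clostridium, Formica, Gallus, Pan, Panthera, Passer, Picea, Prionailurus, Salmonella, Sinapis, Vespa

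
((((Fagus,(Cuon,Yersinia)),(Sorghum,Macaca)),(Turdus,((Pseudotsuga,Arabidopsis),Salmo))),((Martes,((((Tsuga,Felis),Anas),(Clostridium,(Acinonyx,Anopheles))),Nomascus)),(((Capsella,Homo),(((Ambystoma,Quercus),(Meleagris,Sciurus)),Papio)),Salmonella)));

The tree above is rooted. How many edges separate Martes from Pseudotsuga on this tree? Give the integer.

The MRCA of Martes and Pseudotsuga is the root of the tree.
From Martes up to that node: 3 branches. From Pseudotsuga up to the same node: 5 branches. Total: 3 + 5 = 8.

8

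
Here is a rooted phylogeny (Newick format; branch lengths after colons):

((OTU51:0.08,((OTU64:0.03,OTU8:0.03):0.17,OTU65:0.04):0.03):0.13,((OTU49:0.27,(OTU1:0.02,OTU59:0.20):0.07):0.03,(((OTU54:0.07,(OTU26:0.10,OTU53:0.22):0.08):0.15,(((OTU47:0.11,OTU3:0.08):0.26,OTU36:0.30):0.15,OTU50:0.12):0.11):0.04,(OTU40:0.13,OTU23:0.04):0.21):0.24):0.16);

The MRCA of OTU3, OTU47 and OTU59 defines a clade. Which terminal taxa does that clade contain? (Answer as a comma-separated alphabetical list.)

Tracing OTU3: it sits inside (OTU47,OTU3).
Tracing OTU47: it sits inside (OTU47,OTU3).
Tracing OTU59: it sits inside (OTU1,OTU59).
The smallest clade enclosing all 3 is ((OTU49,(OTU1,OTU59)),(((OTU54,(OTU26,OTU53)),(((OTU47,OTU3),OTU36),OTU50)),(OTU40,OTU23))); the answer is its 12 terminal taxa in alphabetical order.

OTU1, OTU23, OTU26, OTU3, OTU36, OTU40, OTU47, OTU49, OTU50, OTU53, OTU54, OTU59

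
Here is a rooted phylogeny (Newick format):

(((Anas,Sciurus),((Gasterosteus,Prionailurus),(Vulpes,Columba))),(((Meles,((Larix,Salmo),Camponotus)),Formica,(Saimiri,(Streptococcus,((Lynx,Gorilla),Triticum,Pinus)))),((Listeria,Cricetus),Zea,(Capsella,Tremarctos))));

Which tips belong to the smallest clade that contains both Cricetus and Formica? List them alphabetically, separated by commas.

Tracing Cricetus: it sits inside (Listeria,Cricetus).
Tracing Formica: it sits inside ((Meles,((Larix,Salmo),Camponotus)),Formica,(Saimiri,(Streptococcus,((Lynx,Gorilla),Triticum,Pinus)))).
The smallest clade enclosing both is (((Meles,((Larix,Salmo),Camponotus)),Formica,(Saimiri,(Streptococcus,((Lynx,Gorilla),Triticum,Pinus)))),((Listeria,Cricetus),Zea,(Capsella,Tremarctos))); the answer is its 16 terminal taxa in alphabetical order.

Camponotus, Capsella, Cricetus, Formica, Gorilla, Larix, Listeria, Lynx, Meles, Pinus, Saimiri, Salmo, Streptococcus, Tremarctos, Triticum, Zea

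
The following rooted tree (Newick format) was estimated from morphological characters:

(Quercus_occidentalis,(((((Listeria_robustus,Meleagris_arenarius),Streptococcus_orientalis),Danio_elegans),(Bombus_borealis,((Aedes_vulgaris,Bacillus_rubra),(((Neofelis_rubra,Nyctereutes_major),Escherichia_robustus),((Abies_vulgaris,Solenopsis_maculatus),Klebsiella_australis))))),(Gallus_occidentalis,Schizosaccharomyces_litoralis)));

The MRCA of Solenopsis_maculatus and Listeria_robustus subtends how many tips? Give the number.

13

The MRCA of Solenopsis_maculatus and Listeria_robustus is the node subtending ((((Listeria_robustus,Meleagris_arenarius),Streptococcus_orientalis),Danio_elegans),(Bombus_borealis,((Aedes_vulgaris,Bacillus_rubra),(((Neofelis_rubra,Nyctereutes_major),Escherichia_robustus),((Abies_vulgaris,Solenopsis_maculatus),Klebsiella_australis))))).
That clade contains 13 terminal taxa: Abies_vulgaris, Aedes_vulgaris, Bacillus_rubra, Bombus_borealis, Danio_elegans, Escherichia_robustus, Klebsiella_australis, Listeria_robustus, Meleagris_arenarius, Neofelis_rubra, Nyctereutes_major, Solenopsis_maculatus, Streptococcus_orientalis.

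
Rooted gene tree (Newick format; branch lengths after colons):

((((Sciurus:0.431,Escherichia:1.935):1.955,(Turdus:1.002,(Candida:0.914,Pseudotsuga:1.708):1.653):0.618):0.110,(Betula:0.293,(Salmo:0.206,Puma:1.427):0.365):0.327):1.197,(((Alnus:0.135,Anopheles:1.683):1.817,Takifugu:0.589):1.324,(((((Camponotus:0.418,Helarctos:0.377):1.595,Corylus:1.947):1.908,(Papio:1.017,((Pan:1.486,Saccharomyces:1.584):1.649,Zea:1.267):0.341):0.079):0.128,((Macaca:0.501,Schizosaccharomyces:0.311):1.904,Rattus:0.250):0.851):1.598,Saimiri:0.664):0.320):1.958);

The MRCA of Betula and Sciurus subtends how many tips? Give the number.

8

The MRCA of Betula and Sciurus is the node subtending (((Sciurus,Escherichia),(Turdus,(Candida,Pseudotsuga))),(Betula,(Salmo,Puma))).
That clade contains 8 terminal taxa: Betula, Candida, Escherichia, Pseudotsuga, Puma, Salmo, Sciurus, Turdus.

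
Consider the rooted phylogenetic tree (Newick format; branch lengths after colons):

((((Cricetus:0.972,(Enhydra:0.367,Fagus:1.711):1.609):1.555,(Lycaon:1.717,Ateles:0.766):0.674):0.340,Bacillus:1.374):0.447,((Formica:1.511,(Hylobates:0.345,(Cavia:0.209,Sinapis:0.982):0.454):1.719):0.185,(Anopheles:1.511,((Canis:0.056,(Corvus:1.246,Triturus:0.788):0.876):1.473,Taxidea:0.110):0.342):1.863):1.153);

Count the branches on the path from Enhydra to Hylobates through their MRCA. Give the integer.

9

The MRCA of Enhydra and Hylobates is the root of the tree.
From Enhydra up to that node: 5 branches. From Hylobates up to the same node: 4 branches. Total: 5 + 4 = 9.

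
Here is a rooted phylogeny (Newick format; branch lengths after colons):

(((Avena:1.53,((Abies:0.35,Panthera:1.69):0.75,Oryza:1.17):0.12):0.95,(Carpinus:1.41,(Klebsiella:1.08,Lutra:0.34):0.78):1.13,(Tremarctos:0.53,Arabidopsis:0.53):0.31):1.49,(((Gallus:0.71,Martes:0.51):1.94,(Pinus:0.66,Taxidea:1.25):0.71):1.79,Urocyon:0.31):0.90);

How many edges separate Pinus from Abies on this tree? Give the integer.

9

The MRCA of Pinus and Abies is the root of the tree.
From Pinus up to that node: 4 branches. From Abies up to the same node: 5 branches. Total: 4 + 5 = 9.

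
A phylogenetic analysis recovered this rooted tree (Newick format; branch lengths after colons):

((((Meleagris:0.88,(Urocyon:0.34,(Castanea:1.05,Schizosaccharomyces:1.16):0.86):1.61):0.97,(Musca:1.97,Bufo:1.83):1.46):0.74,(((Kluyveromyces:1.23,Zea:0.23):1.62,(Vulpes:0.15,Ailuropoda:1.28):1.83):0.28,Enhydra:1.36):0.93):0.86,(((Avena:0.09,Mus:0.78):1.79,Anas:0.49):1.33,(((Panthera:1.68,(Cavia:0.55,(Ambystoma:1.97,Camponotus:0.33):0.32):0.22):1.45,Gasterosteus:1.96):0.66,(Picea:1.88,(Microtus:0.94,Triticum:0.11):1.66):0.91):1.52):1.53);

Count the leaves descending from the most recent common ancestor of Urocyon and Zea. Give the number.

The MRCA of Urocyon and Zea is the node subtending (((Meleagris,(Urocyon,(Castanea,Schizosaccharomyces))),(Musca,Bufo)),(((Kluyveromyces,Zea),(Vulpes,Ailuropoda)),Enhydra)).
That clade contains 11 terminal taxa: Ailuropoda, Bufo, Castanea, Enhydra, Kluyveromyces, Meleagris, Musca, Schizosaccharomyces, Urocyon, Vulpes, Zea.

11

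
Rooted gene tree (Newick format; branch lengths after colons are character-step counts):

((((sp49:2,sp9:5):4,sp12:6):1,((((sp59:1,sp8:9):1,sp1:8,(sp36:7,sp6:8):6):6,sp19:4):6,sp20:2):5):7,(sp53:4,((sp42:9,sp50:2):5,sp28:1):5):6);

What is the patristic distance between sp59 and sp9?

The path runs sp59 → … → MRCA → … → sp9; the MRCA is the node subtending (((sp49,sp9),sp12),((((sp59,sp8),sp1,(sp36,sp6)),sp19),sp20)).
Branch lengths along that path: 1 + 1 + 6 + 6 + 5 + 1 + 4 + 5 = 29.

29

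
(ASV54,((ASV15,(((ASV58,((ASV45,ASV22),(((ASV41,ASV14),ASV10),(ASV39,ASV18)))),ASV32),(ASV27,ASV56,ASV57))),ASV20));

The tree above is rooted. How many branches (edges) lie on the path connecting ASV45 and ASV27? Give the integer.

The MRCA of ASV45 and ASV27 is the node subtending (((ASV58,((ASV45,ASV22),(((ASV41,ASV14),ASV10),(ASV39,ASV18)))),ASV32),(ASV27,ASV56,ASV57)).
From ASV45 up to that node: 5 branches. From ASV27 up to the same node: 2 branches. Total: 5 + 2 = 7.

7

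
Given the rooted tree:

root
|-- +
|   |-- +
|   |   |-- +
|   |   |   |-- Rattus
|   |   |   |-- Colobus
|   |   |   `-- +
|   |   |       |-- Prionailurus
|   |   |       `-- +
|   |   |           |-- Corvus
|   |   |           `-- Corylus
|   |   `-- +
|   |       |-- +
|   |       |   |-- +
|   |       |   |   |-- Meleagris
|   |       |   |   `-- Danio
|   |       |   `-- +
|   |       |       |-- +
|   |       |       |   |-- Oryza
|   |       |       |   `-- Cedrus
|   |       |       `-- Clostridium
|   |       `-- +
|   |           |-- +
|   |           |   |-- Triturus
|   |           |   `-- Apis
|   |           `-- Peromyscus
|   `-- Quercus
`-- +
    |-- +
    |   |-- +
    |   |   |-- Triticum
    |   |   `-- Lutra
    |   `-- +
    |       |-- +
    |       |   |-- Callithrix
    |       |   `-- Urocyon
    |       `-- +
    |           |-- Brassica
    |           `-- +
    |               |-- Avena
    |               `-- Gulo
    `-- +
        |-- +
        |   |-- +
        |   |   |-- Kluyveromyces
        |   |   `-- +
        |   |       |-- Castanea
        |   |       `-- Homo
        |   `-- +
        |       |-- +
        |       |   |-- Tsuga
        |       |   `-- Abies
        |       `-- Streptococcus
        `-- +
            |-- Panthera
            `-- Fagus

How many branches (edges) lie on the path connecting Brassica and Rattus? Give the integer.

9

The MRCA of Brassica and Rattus is the root of the tree.
From Brassica up to that node: 5 branches. From Rattus up to the same node: 4 branches. Total: 5 + 4 = 9.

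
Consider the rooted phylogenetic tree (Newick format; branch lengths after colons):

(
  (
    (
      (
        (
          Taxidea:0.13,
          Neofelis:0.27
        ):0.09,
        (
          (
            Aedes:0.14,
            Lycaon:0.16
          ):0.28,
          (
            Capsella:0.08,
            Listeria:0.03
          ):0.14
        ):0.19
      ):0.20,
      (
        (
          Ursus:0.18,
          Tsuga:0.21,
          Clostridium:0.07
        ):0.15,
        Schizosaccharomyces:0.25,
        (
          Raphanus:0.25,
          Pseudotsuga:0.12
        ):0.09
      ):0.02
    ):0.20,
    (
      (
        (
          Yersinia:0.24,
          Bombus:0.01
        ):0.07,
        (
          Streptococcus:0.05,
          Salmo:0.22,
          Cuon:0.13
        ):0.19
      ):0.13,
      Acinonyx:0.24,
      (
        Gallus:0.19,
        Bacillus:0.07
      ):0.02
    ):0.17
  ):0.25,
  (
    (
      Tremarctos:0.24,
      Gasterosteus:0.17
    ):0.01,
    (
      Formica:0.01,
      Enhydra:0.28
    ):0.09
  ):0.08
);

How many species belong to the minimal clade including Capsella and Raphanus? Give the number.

12

The MRCA of Capsella and Raphanus is the node subtending (((Taxidea,Neofelis),((Aedes,Lycaon),(Capsella,Listeria))),((Ursus,Tsuga,Clostridium),Schizosaccharomyces,(Raphanus,Pseudotsuga))).
That clade contains 12 terminal taxa: Aedes, Capsella, Clostridium, Listeria, Lycaon, Neofelis, Pseudotsuga, Raphanus, Schizosaccharomyces, Taxidea, Tsuga, Ursus.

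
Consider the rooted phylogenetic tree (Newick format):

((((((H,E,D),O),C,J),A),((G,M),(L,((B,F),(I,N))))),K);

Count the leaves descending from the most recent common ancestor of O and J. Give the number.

The MRCA of O and J is the node subtending (((H,E,D),O),C,J).
That clade contains 6 terminal taxa: C, D, E, H, J, O.

6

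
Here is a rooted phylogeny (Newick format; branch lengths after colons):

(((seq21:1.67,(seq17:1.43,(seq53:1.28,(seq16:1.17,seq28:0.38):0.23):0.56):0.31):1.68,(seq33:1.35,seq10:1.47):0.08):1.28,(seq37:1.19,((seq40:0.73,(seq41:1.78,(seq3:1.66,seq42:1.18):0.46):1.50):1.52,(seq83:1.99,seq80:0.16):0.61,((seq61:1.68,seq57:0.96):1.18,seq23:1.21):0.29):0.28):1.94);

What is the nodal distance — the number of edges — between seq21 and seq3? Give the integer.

9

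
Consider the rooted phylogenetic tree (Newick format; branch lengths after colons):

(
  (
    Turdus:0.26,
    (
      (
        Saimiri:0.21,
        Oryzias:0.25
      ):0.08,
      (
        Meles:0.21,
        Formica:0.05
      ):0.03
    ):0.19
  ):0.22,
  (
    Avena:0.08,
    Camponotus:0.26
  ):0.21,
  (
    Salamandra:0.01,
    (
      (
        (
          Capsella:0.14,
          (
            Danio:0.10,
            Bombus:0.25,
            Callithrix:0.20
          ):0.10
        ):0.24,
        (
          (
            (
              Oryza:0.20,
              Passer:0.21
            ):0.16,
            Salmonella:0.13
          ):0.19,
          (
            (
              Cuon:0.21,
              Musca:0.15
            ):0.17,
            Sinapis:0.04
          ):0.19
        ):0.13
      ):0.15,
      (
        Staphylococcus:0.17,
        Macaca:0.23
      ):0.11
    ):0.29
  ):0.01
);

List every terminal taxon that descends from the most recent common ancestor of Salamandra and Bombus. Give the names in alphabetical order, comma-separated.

Bombus, Callithrix, Capsella, Cuon, Danio, Macaca, Musca, Oryza, Passer, Salamandra, Salmonella, Sinapis, Staphylococcus

Tracing Salamandra: it sits inside (Salamandra,(((Capsella,(Danio,Bombus,Callithrix)),(((Oryza,Passer),Salmonella),((Cuon,Musca),Sinapis))),(Staphylococcus,Macaca))).
Tracing Bombus: it sits inside (Danio,Bombus,Callithrix).
The smallest clade enclosing both is (Salamandra,(((Capsella,(Danio,Bombus,Callithrix)),(((Oryza,Passer),Salmonella),((Cuon,Musca),Sinapis))),(Staphylococcus,Macaca))); the answer is its 13 terminal taxa in alphabetical order.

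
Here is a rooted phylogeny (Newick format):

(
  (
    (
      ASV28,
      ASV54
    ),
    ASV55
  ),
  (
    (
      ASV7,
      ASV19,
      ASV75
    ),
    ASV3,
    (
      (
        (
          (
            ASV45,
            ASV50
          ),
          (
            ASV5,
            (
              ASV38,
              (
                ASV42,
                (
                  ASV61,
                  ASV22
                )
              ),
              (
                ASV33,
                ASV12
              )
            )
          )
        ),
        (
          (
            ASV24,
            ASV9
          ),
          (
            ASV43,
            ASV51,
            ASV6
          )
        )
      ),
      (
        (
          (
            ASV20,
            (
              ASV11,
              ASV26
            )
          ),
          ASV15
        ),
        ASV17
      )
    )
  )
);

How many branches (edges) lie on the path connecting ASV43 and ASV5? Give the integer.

The MRCA of ASV43 and ASV5 is the node subtending (((ASV45,ASV50),(ASV5,(ASV38,(ASV42,(ASV61,ASV22)),(ASV33,ASV12)))),((ASV24,ASV9),(ASV43,ASV51,ASV6))).
From ASV43 up to that node: 3 branches. From ASV5 up to the same node: 3 branches. Total: 3 + 3 = 6.

6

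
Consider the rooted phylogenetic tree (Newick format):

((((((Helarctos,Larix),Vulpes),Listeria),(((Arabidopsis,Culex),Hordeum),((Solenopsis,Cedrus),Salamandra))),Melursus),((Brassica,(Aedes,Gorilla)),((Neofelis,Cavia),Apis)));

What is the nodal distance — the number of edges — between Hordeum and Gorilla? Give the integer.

9

The MRCA of Hordeum and Gorilla is the root of the tree.
From Hordeum up to that node: 5 branches. From Gorilla up to the same node: 4 branches. Total: 5 + 4 = 9.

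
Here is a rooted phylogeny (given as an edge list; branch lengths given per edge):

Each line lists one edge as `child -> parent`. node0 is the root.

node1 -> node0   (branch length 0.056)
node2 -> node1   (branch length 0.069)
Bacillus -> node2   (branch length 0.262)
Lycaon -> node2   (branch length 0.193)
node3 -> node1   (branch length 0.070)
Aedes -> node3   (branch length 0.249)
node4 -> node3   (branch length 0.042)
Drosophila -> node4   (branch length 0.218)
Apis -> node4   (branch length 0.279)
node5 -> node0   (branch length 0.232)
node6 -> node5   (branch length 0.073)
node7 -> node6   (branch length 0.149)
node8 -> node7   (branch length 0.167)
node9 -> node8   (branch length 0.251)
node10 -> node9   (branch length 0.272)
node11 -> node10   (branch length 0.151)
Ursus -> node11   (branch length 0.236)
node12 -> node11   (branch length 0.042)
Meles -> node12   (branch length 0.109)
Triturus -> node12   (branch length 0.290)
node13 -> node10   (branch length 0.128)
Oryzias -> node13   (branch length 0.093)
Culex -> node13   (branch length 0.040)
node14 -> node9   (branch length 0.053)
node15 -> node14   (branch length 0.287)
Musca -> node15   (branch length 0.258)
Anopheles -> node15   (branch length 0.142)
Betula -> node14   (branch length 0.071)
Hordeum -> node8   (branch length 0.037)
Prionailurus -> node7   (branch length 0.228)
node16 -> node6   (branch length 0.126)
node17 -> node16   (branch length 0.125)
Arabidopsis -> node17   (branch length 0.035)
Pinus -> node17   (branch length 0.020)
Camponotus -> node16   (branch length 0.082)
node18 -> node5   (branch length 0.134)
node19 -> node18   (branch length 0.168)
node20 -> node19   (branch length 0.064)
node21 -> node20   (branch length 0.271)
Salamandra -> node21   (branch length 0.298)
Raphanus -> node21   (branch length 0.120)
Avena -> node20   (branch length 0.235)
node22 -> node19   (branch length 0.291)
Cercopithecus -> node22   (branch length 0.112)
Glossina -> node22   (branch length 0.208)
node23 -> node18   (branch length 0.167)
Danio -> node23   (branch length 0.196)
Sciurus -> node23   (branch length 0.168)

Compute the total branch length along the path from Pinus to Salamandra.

1.279

The path runs Pinus → … → MRCA → … → Salamandra; the MRCA is the node subtending (((((((Ursus,(Meles,Triturus)),(Oryzias,Culex)),((Musca,Anopheles),Betula)),Hordeum),Prionailurus),((Arabidopsis,Pinus),Camponotus)),((((Salamandra,Raphanus),Avena),(Cercopithecus,Glossina)),(Danio,Sciurus))).
Branch lengths along that path: 0.020 + 0.125 + 0.126 + 0.073 + 0.134 + 0.168 + 0.064 + 0.271 + 0.298 = 1.279.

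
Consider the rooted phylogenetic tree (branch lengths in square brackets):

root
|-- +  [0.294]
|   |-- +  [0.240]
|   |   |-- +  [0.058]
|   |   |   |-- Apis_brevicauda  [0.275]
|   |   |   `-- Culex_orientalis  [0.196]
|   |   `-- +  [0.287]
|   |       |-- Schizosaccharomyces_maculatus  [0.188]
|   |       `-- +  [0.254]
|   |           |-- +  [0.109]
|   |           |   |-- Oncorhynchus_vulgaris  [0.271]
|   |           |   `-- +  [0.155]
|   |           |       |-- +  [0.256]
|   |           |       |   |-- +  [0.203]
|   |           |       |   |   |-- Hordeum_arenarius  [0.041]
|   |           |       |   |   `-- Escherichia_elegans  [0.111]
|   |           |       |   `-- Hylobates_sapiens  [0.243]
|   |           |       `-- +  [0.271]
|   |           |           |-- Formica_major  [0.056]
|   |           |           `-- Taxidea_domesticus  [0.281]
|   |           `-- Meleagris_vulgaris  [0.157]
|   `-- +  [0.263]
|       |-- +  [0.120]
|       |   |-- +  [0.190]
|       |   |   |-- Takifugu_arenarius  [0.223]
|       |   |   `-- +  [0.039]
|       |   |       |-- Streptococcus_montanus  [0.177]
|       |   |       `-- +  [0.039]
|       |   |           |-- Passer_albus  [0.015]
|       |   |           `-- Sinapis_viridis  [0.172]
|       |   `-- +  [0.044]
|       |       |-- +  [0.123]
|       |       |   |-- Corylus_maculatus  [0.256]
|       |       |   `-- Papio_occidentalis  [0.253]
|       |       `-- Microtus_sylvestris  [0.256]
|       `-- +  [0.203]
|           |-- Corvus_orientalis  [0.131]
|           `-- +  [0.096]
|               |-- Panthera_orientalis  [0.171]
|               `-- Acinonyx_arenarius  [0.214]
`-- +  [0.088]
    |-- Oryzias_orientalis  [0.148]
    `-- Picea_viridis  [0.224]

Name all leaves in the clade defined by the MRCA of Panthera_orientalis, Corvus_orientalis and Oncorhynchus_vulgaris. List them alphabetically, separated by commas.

Acinonyx_arenarius, Apis_brevicauda, Corvus_orientalis, Corylus_maculatus, Culex_orientalis, Escherichia_elegans, Formica_major, Hordeum_arenarius, Hylobates_sapiens, Meleagris_vulgaris, Microtus_sylvestris, Oncorhynchus_vulgaris, Panthera_orientalis, Papio_occidentalis, Passer_albus, Schizosaccharomyces_maculatus, Sinapis_viridis, Streptococcus_montanus, Takifugu_arenarius, Taxidea_domesticus

Tracing Panthera_orientalis: it sits inside (Panthera_orientalis,Acinonyx_arenarius).
Tracing Corvus_orientalis: it sits inside (Corvus_orientalis,(Panthera_orientalis,Acinonyx_arenarius)).
Tracing Oncorhynchus_vulgaris: it sits inside (Oncorhynchus_vulgaris,(((Hordeum_arenarius,Escherichia_elegans),Hylobates_sapiens),(Formica_major,Taxidea_domesticus))).
The smallest clade enclosing all 3 is (((Apis_brevicauda,Culex_orientalis),(Schizosaccharomyces_maculatus,((Oncorhynchus_vulgaris,(((Hordeum_arenarius,Escherichia_elegans),Hylobates_sapiens),(Formica_major,Taxidea_domesticus))),Meleagris_vulgaris))),(((Takifugu_arenarius,(Streptococcus_montanus,(Passer_albus,Sinapis_viridis))),((Corylus_maculatus,Papio_occidentalis),Microtus_sylvestris)),(Corvus_orientalis,(Panthera_orientalis,Acinonyx_arenarius)))); the answer is its 20 terminal taxa in alphabetical order.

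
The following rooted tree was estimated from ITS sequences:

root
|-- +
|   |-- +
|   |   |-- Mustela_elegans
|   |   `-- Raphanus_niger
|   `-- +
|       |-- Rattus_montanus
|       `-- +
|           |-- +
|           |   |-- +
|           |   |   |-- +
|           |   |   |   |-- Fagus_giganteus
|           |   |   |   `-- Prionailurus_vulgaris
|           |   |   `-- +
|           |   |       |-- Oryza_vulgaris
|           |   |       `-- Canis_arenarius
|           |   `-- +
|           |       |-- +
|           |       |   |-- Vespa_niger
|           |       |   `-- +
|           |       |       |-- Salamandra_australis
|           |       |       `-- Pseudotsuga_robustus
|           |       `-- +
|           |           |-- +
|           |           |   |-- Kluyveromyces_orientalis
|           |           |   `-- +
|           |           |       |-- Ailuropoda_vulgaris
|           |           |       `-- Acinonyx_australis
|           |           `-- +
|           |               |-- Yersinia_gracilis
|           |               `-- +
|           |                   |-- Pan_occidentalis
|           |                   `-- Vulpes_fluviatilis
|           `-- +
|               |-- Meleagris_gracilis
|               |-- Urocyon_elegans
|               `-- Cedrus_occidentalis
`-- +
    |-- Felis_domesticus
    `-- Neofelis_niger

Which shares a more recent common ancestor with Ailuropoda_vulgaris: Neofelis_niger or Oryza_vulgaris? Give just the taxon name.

The MRCA of Ailuropoda_vulgaris and Oryza_vulgaris subtends (((Fagus_giganteus,Prionailurus_vulgaris),(Oryza_vulgaris,Canis_arenarius)),((Vespa_niger,(Salamandra_australis,Pseudotsuga_robustus)),((Kluyveromyces_orientalis,(Ailuropoda_vulgaris,Acinonyx_australis)),(Yersinia_gracilis,(Pan_occidentalis,Vulpes_fluviatilis))))) (13 taxa).
The MRCA of Ailuropoda_vulgaris and Neofelis_niger is the root, subtending the entire tree (21 taxa).
The first is nested inside the second, so Ailuropoda_vulgaris shares a more recent common ancestor with Oryza_vulgaris.

Oryza_vulgaris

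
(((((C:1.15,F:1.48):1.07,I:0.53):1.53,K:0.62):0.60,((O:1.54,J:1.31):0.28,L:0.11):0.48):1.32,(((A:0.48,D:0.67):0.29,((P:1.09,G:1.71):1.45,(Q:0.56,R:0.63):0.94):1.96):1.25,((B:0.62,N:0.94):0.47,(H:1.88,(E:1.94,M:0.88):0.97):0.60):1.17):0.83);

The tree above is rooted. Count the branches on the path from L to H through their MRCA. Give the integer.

7

The MRCA of L and H is the root of the tree.
From L up to that node: 3 branches. From H up to the same node: 4 branches. Total: 3 + 4 = 7.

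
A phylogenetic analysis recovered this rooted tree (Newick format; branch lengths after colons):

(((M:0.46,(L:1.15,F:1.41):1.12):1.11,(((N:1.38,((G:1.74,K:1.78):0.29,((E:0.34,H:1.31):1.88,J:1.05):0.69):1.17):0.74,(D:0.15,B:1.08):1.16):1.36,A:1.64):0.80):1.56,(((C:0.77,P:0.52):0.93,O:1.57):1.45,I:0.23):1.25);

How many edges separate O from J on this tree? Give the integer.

The MRCA of O and J is the root of the tree.
From O up to that node: 3 branches. From J up to the same node: 7 branches. Total: 3 + 7 = 10.

10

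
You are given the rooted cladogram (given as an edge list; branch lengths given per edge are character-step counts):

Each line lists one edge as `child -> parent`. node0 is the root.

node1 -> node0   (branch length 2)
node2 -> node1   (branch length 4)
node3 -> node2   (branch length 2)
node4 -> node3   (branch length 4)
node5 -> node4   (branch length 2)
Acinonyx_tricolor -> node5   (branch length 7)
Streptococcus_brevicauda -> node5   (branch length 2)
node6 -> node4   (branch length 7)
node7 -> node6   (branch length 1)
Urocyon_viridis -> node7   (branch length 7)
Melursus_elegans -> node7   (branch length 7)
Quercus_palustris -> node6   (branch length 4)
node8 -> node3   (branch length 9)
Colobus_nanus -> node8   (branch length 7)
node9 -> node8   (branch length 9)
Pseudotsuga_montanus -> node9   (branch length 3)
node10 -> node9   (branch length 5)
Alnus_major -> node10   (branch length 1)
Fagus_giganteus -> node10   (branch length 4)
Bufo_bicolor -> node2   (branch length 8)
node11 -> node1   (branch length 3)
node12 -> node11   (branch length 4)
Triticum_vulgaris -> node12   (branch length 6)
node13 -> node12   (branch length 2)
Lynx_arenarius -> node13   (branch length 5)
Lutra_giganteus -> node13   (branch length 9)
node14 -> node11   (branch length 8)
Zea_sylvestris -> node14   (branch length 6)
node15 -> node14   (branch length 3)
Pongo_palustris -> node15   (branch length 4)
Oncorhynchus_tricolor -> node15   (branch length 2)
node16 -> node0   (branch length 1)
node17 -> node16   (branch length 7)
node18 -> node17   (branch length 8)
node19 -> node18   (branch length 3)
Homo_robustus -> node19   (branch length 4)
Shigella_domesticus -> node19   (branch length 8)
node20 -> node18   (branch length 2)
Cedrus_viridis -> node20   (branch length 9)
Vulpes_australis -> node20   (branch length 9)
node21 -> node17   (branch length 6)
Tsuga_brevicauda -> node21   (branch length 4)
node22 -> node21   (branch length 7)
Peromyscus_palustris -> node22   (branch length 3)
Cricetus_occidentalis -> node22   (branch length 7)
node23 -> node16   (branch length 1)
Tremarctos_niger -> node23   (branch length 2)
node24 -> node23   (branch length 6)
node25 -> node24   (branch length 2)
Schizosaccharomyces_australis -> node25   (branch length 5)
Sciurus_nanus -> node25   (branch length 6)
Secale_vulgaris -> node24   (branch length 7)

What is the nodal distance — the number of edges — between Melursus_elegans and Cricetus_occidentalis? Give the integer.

The MRCA of Melursus_elegans and Cricetus_occidentalis is the root of the tree.
From Melursus_elegans up to that node: 7 branches. From Cricetus_occidentalis up to the same node: 5 branches. Total: 7 + 5 = 12.

12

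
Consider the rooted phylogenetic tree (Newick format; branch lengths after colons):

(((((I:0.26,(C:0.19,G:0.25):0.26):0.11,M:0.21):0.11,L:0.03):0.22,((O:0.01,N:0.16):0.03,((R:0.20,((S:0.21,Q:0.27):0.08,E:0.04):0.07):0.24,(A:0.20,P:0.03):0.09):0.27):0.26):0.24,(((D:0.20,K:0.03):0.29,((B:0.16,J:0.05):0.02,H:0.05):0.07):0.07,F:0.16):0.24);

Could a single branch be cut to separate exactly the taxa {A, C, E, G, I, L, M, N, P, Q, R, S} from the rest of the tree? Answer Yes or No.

No

The MRCA of the listed taxa subtends ((((I,(C,G)),M),L),((O,N),((R,((S,Q),E)),(A,P)))).
That clade also contains O, which is not in the proposed group, so the group is not monophyletic.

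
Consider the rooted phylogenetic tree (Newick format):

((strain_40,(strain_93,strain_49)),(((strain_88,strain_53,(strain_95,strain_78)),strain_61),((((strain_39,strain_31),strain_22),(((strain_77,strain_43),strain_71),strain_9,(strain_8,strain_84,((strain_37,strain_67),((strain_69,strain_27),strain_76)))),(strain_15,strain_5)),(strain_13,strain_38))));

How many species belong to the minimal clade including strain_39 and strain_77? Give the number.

The MRCA of strain_39 and strain_77 is the node subtending (((strain_39,strain_31),strain_22),(((strain_77,strain_43),strain_71),strain_9,(strain_8,strain_84,((strain_37,strain_67),((strain_69,strain_27),strain_76)))),(strain_15,strain_5)).
That clade contains 16 terminal taxa: strain_15, strain_22, strain_27, strain_31, strain_37, strain_39, strain_43, strain_5, strain_67, strain_69, strain_71, strain_76, strain_77, strain_8, strain_84, strain_9.

16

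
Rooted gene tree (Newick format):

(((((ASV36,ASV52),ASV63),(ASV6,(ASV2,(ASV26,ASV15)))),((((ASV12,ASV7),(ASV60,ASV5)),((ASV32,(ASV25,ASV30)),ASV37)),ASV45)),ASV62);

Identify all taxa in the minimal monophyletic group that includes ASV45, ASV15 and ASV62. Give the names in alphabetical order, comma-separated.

ASV12, ASV15, ASV2, ASV25, ASV26, ASV30, ASV32, ASV36, ASV37, ASV45, ASV5, ASV52, ASV6, ASV60, ASV62, ASV63, ASV7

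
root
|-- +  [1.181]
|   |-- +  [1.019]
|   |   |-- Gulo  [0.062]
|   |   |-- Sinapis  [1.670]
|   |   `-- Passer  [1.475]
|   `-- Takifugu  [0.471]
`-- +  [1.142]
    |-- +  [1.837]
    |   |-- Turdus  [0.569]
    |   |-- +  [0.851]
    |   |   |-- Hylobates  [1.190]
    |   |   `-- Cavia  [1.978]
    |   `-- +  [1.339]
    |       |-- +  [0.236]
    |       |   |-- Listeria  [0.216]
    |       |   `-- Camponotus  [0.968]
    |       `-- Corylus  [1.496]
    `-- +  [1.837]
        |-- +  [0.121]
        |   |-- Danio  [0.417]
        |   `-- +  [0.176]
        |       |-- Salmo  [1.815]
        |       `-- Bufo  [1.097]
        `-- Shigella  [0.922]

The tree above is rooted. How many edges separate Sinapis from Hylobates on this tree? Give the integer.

The MRCA of Sinapis and Hylobates is the root of the tree.
From Sinapis up to that node: 3 branches. From Hylobates up to the same node: 4 branches. Total: 3 + 4 = 7.

7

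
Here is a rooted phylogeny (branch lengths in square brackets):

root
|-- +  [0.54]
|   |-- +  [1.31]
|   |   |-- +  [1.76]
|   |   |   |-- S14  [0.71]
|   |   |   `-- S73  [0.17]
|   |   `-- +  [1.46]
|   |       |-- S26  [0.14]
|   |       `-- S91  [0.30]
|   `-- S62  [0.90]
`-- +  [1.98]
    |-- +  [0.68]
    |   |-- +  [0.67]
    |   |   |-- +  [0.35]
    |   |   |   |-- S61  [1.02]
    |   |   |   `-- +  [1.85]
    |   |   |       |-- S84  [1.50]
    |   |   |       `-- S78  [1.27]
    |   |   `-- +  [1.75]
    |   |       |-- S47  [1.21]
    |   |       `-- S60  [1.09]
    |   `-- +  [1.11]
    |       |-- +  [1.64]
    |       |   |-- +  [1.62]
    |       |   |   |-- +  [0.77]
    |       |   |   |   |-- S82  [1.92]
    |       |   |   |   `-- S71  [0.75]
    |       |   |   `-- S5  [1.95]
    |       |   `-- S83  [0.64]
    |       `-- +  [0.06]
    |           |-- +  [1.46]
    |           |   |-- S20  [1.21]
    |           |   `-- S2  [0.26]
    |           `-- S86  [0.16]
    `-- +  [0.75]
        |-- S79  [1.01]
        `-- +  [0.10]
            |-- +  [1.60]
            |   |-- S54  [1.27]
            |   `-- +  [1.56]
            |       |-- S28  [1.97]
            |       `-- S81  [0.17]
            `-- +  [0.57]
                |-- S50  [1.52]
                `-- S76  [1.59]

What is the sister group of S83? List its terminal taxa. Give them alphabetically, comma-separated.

S83 attaches to the tree at the node subtending (((S82,S71),S5),S83).
The other lineage descending from that same node — the sister group — is ((S82,S71),S5); its 3 tips in alphabetical order are the answer.

S5, S71, S82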